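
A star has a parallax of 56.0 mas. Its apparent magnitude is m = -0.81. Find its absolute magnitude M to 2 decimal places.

p = 56.0 mas = 0.0560″ → d = 1/p = 17.86 pc
5 log₁₀(d/10 pc) = 5 log₁₀(17.86) − 5 = 1.259
M = m − 5 log₁₀(d/10) = -0.81 − 1.259 = -2.069

M ≈ -2.07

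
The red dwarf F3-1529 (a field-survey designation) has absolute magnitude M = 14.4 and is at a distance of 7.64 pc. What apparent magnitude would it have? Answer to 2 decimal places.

m ≈ 13.82

m = M + 5 log₁₀ d − 5 = 14.4 + 5·0.8831 − 5 = 13.815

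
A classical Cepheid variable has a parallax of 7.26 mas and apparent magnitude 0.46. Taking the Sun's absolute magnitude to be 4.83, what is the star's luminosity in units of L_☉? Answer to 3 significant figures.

L/L_☉ ≈ 10600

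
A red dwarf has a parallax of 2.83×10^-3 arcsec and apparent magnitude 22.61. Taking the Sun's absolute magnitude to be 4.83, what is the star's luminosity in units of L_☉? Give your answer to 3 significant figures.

d = 1/p = 1/2.83×10^-3″ = 353.4 pc
M = m − 5 log₁₀ d + 5 = 22.61 − 5·2.5482 + 5 = 14.869
M − M_☉ = 14.869 − 4.83 = 10.039
L/L_☉ = 10^(−0.4 × 10.039) = 9.648×10^-5

L/L_☉ ≈ 9.65×10^-5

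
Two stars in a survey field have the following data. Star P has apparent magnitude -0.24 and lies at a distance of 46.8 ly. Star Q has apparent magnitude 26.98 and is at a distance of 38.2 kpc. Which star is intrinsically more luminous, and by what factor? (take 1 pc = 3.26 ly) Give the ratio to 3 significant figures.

Star P is more luminous, by a factor of 10900.

Star P: d = 46.8 ly / 3.26 = 14.36 pc
Star P: M = m − 5 log₁₀ d + 5 = -0.24 − 5·1.1570 + 5 = -1.025
Star Q: d = 38.2 kpc = 38200 pc
Star Q: M = m − 5 log₁₀ d + 5 = 26.98 − 5·4.5821 + 5 = 9.070
ΔM = M_P − M_Q = -1.025 − (9.070) = -10.095; smaller M is more luminous → Star P.
L ratio = 10^(0.4 |ΔM|) = 10^4.038 = 10910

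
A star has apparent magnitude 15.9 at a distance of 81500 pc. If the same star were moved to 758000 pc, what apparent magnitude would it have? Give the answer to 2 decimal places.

Flux ∝ 1/d², so Δm = 5 log₁₀(d₂/d₁) = 5 log₁₀(758000/81500) = 4.843
m₂ = m₁ + Δm = 15.9 + (4.843) = 20.743

m ≈ 20.74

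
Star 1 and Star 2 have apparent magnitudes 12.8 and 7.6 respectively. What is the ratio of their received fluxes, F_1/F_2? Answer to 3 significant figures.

F_1/F_2 ≈ 8.32×10^-3

Δm = 12.8 − (7.6) = 5.2
Flux ratio = 10^(−0.4 Δm) = 10^(−0.4 × 5.2) = 10^-2.080 = 8.318×10^-3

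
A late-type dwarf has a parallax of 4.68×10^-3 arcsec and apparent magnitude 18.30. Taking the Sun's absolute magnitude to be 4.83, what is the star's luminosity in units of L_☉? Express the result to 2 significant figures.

L/L_☉ ≈ 1.9×10^-3

d = 1/p = 1/4.68×10^-3″ = 213.7 pc
M = m − 5 log₁₀ d + 5 = 18.30 − 5·2.3298 + 5 = 11.651
M − M_☉ = 11.651 − 4.83 = 6.821
L/L_☉ = 10^(−0.4 × 6.821) = 1.869×10^-3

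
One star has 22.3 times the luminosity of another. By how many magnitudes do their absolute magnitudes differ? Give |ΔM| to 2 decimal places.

Pogson: ΔM = −2.5 log₁₀(ratio) = −2.5 log₁₀(22.3) = −2.5 × 1.3483 = -3.371

|ΔM| ≈ 3.37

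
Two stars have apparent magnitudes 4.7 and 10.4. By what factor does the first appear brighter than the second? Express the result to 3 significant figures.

Δm = 4.7 − (10.4) = -5.7
Flux ratio = 10^(−0.4 Δm) = 10^(−0.4 × -5.7) = 10^2.280 = 190.5

191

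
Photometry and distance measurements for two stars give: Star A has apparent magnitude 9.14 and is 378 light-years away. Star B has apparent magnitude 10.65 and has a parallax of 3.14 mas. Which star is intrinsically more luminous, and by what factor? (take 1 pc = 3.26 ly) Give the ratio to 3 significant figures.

Star B is more luminous, by a factor of 1.88.

Star A: d = 378 ly / 3.26 = 116.0 pc
Star A: M = m − 5 log₁₀ d + 5 = 9.14 − 5·2.0643 + 5 = 3.819
Star B: p = 3.14 mas = 3.14×10^-3″ → d = 1/p = 318.5 pc
Star B: M = m − 5 log₁₀ d + 5 = 10.65 − 5·2.5031 + 5 = 3.135
ΔM = M_A − M_B = 3.819 − (3.135) = 0.684; smaller M is more luminous → Star B.
L ratio = 10^(0.4 |ΔM|) = 10^0.274 = 1.878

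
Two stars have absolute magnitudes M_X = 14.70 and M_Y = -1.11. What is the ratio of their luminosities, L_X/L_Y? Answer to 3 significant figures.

ΔM = M_X − M_Y = 15.81
L_X/L_Y = 10^(−0.4 ΔM) = 10^-6.324 = 4.742×10^-7

L_X/L_Y ≈ 4.74×10^-7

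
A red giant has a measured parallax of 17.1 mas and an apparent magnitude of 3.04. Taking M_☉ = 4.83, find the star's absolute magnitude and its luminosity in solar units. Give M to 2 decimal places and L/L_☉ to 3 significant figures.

M ≈ -0.80; L/L_☉ ≈ 178

d = 1/p = 1000/17.1 mas = 58.48 pc
M = m − 5 log₁₀ d + 5 = 3.04 − 5·1.7670 + 5 = -0.795
M − M_☉ = -0.795 − 4.83 = -5.625
L/L_☉ = 10^(−0.4 × -5.625) = 177.8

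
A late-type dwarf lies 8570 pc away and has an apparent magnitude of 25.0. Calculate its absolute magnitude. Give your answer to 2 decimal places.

M ≈ 10.34

5 log₁₀(d/10 pc) = 5 log₁₀(8570) − 5 = 14.665
M = m − 5 log₁₀(d/10) = 25.0 − 14.665 = 10.335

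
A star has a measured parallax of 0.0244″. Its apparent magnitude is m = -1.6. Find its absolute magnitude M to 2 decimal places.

M ≈ -4.66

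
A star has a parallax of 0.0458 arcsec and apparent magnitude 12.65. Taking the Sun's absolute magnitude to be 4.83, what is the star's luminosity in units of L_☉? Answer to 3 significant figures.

L/L_☉ ≈ 3.55×10^-3

d = 1/p = 1/0.0458″ = 21.83 pc
M = m − 5 log₁₀ d + 5 = 12.65 − 5·1.3391 + 5 = 10.954
M − M_☉ = 10.954 − 4.83 = 6.124
L/L_☉ = 10^(−0.4 × 6.124) = 3.550×10^-3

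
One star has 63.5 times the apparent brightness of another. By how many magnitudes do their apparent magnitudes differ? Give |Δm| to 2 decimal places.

|Δm| ≈ 4.51

Pogson: Δm = −2.5 log₁₀(ratio) = −2.5 log₁₀(63.5) = −2.5 × 1.8028 = -4.507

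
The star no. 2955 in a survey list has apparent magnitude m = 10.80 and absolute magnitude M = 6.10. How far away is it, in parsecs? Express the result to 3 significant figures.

d ≈ 87.1 pc

Distance modulus: m − M = 10.80 − (6.10) = 4.700
m − M = 5 log₁₀ d − 5
log₁₀ d = (m − M)/5 + 1 = 1.9400
d = 10^1.9400 = 87.10 pc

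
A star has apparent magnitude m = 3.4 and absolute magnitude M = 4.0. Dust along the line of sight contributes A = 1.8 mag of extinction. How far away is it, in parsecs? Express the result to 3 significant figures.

m − M = 5 log₁₀(d/10 pc) + A  ⇒  3.4 − (4.0) − 1.8 = 5 log₁₀(d/10)
-2.400 = 5 log₁₀(d/10)
log₁₀ d = (m − M − A)/5 + 1 = 0.5200
d = 10^0.5200 = 3.311 pc

d ≈ 3.31 pc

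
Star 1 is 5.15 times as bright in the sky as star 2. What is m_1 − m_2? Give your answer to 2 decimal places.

Pogson: Δm = −2.5 log₁₀(ratio) = −2.5 log₁₀(5.15) = −2.5 × 0.7118 = -1.780
Star 1 is brighter, so it has the smaller magnitude: the difference is negative.

m_1 − m_2 ≈ -1.78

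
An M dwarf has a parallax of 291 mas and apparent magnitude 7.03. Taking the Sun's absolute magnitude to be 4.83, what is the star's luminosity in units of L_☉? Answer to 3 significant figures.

L/L_☉ ≈ 0.0156

d = 1/p = 1000/291 mas = 3.436 pc
M = m − 5 log₁₀ d + 5 = 7.03 − 5·0.5361 + 5 = 9.349
M − M_☉ = 9.349 − 4.83 = 4.519
L/L_☉ = 10^(−0.4 × 4.519) = 0.01557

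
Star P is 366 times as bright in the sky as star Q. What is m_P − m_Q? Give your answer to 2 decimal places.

Pogson: Δm = −2.5 log₁₀(ratio) = −2.5 log₁₀(366) = −2.5 × 2.5635 = -6.409
Star P is brighter, so it has the smaller magnitude: the difference is negative.

m_P − m_Q ≈ -6.41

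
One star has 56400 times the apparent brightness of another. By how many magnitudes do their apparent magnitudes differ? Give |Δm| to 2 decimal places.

|Δm| ≈ 11.88

Pogson: Δm = −2.5 log₁₀(ratio) = −2.5 log₁₀(56400) = −2.5 × 4.7513 = -11.878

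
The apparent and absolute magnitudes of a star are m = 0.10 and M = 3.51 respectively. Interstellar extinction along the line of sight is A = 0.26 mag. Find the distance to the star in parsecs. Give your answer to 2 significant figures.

m − M = 5 log₁₀(d/10 pc) + A  ⇒  0.10 − (3.51) − 0.26 = 5 log₁₀(d/10)
-3.670 = 5 log₁₀(d/10)
log₁₀ d = (m − M − A)/5 + 1 = 0.2660
d = 10^0.2660 = 1.845 pc

d ≈ 1.8 pc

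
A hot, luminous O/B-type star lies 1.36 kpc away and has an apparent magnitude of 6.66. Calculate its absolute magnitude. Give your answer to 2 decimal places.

M ≈ -4.01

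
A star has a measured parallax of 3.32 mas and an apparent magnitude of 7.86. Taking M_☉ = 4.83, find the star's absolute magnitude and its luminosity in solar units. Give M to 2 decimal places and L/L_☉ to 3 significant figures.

M ≈ 0.47; L/L_☉ ≈ 55.7

d = 1/p = 1000/3.32 mas = 301.2 pc
M = m − 5 log₁₀ d + 5 = 7.86 − 5·2.4789 + 5 = 0.466
M − M_☉ = 0.466 − 4.83 = -4.364
L/L_☉ = 10^(−0.4 × -4.364) = 55.68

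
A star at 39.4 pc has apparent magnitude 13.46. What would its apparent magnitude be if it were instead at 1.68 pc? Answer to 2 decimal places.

m ≈ 6.61

Flux ∝ 1/d², so Δm = 5 log₁₀(d₂/d₁) = 5 log₁₀(1.68/39.4) = -6.851
m₂ = m₁ + Δm = 13.46 + (-6.851) = 6.609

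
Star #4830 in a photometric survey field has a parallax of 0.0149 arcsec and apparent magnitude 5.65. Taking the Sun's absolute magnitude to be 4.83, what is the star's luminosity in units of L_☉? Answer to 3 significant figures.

L/L_☉ ≈ 21.2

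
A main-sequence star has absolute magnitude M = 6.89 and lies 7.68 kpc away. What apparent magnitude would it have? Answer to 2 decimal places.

d = 7.68 kpc = 7680 pc
m = M + 5 log₁₀ d − 5 = 6.89 + 5·3.8854 − 5 = 21.317

m ≈ 21.32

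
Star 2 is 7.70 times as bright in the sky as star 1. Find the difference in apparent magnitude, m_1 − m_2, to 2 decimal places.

Pogson: Δm = −2.5 log₁₀(ratio) = −2.5 log₁₀(7.70) = −2.5 × 0.8865 = -2.216
Star 2 is brighter so has the smaller magnitude: m_1 − m_2 is positive.

m_1 − m_2 ≈ 2.22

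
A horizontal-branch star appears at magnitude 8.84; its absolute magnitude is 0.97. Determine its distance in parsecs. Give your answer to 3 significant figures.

d ≈ 375 pc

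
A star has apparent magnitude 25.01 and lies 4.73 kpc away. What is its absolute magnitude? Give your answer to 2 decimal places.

M ≈ 11.64

d = 4.73 kpc = 4730 pc
5 log₁₀(d/10 pc) = 5 log₁₀(4730) − 5 = 13.374
M = m − 5 log₁₀(d/10) = 25.01 − 13.374 = 11.636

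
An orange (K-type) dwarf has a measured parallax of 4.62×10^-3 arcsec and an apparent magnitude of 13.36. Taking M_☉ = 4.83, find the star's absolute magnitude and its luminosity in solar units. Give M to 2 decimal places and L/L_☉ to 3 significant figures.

d = 1/p = 1/4.62×10^-3″ = 216.5 pc
M = m − 5 log₁₀ d + 5 = 13.36 − 5·2.3354 + 5 = 6.683
M − M_☉ = 6.683 − 4.83 = 1.853
L/L_☉ = 10^(−0.4 × 1.853) = 0.1814

M ≈ 6.68; L/L_☉ ≈ 0.181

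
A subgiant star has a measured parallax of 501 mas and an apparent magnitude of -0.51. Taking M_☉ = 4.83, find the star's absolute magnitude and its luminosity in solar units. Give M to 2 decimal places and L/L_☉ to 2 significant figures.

d = 1/p = 1000/501 mas = 1.996 pc
M = m − 5 log₁₀ d + 5 = -0.51 − 5·0.3002 + 5 = 2.989
M − M_☉ = 2.989 − 4.83 = -1.841
L/L_☉ = 10^(−0.4 × -1.841) = 5.449

M ≈ 2.99; L/L_☉ ≈ 5.4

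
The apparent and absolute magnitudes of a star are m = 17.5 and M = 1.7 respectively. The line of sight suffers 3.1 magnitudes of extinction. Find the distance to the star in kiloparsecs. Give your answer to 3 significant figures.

d ≈ 3.47 kpc

m − M = 5 log₁₀(d/10 pc) + A  ⇒  17.5 − (1.7) − 3.1 = 5 log₁₀(d/10)
12.700 = 5 log₁₀(d/10)
log₁₀ d = (m − M − A)/5 + 1 = 3.5400
d = 10^3.5400 = 3467 pc
= 3.467 kpc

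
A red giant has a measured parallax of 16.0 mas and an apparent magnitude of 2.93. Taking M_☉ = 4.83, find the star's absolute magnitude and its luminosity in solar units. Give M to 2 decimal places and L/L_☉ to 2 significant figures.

d = 1/p = 1000/16.0 mas = 62.50 pc
M = m − 5 log₁₀ d + 5 = 2.93 − 5·1.7959 + 5 = -1.049
M − M_☉ = -1.049 − 4.83 = -5.879
L/L_☉ = 10^(−0.4 × -5.879) = 224.8

M ≈ -1.05; L/L_☉ ≈ 220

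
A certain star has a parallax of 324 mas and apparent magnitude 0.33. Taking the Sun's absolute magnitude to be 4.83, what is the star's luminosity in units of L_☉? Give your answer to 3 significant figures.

L/L_☉ ≈ 6.01

d = 1/p = 1000/324 mas = 3.086 pc
M = m − 5 log₁₀ d + 5 = 0.33 − 5·0.4895 + 5 = 2.883
M − M_☉ = 2.883 − 4.83 = -1.947
L/L_☉ = 10^(−0.4 × -1.947) = 6.010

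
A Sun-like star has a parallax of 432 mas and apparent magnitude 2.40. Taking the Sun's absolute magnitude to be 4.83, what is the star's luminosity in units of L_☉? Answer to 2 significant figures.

d = 1/p = 1000/432 mas = 2.315 pc
M = m − 5 log₁₀ d + 5 = 2.40 − 5·0.3645 + 5 = 5.577
M − M_☉ = 5.577 − 4.83 = 0.747
L/L_☉ = 10^(−0.4 × 0.747) = 0.5024

L/L_☉ ≈ 0.50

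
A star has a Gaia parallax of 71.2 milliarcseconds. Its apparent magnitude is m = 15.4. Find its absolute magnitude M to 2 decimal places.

M ≈ 14.66

p = 71.2 mas = 0.0712″ → d = 1/p = 14.04 pc
5 log₁₀(d/10 pc) = 5 log₁₀(14.04) − 5 = 0.738
M = m − 5 log₁₀(d/10) = 15.4 − 0.738 = 14.662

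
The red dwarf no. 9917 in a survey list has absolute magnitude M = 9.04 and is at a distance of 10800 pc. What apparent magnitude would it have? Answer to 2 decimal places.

m ≈ 24.21

m = M + 5 log₁₀ d − 5 = 9.04 + 5·4.0334 − 5 = 24.207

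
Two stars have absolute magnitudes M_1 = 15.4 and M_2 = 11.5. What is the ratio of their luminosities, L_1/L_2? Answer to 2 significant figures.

L_1/L_2 ≈ 0.028

ΔM = M_1 − M_2 = 3.9
L_1/L_2 = 10^(−0.4 ΔM) = 10^-1.560 = 0.02754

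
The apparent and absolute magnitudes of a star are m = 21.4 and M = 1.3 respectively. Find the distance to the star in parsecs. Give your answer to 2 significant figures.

d ≈ 100000 pc

μ = m − M = 20.100
m − M = 5 log₁₀ d − 5
log₁₀ d = (m − M)/5 + 1 = 5.0200
d = 10^5.0200 = 104700 pc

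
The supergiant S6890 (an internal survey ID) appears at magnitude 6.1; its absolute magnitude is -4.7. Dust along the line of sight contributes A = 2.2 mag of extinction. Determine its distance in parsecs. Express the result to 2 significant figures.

m − M = 5 log₁₀(d/10 pc) + A  ⇒  6.1 − (-4.7) − 2.2 = 5 log₁₀(d/10)
8.600 = 5 log₁₀(d/10)
log₁₀ d = (m − M − A)/5 + 1 = 2.7200
d = 10^2.7200 = 524.8 pc

d ≈ 520 pc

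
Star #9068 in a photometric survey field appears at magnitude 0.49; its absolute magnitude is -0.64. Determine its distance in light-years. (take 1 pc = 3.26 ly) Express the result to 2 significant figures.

d ≈ 55 ly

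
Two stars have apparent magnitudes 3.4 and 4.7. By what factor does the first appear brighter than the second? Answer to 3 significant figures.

3.31

Δm = 3.4 − (4.7) = -1.3
Flux ratio = 10^(−0.4 Δm) = 10^(−0.4 × -1.3) = 10^0.520 = 3.311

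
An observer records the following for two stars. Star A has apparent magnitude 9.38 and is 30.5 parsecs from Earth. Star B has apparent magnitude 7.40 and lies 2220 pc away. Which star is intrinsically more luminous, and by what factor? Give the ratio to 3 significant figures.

Star B is more luminous, by a factor of 32800.

Star A: M = m − 5 log₁₀ d + 5 = 9.38 − 5·1.4843 + 5 = 6.959
Star B: M = m − 5 log₁₀ d + 5 = 7.40 − 5·3.3464 + 5 = -4.332
ΔM = M_A − M_B = 6.959 − (-4.332) = 11.290; smaller M is more luminous → Star B.
L ratio = 10^(0.4 |ΔM|) = 10^4.516 = 32820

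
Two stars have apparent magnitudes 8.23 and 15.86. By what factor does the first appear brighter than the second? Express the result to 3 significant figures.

Δm = 8.23 − (15.86) = -7.63
Flux ratio = 10^(−0.4 Δm) = 10^(−0.4 × -7.63) = 10^3.052 = 1127

1130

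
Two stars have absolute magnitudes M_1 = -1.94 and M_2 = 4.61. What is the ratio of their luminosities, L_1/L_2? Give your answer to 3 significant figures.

L_1/L_2 ≈ 417

ΔM = M_1 − M_2 = -6.55
L_1/L_2 = 10^(−0.4 ΔM) = 10^2.620 = 416.9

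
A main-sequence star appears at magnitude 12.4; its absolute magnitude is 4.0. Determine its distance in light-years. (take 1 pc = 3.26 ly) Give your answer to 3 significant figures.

μ = m − M = 8.400
m − M = 5 log₁₀ d − 5
log₁₀ d = (m − M)/5 + 1 = 2.6800
d = 10^2.6800 = 478.6 pc
= 1560 ly

d ≈ 1560 ly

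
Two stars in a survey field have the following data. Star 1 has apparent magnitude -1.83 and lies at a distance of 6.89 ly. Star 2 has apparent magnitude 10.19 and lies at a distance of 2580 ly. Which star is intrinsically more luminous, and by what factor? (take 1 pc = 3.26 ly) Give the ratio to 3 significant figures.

Star 1: d = 6.89 ly / 3.26 = 2.113 pc
Star 1: M = m − 5 log₁₀ d + 5 = -1.83 − 5·0.3250 + 5 = 1.545
Star 2: d = 2580 ly / 3.26 = 791.4 pc
Star 2: M = m − 5 log₁₀ d + 5 = 10.19 − 5·2.8984 + 5 = 0.698
ΔM = M_1 − M_2 = 1.545 − (0.698) = 0.847; smaller M is more luminous → Star 2.
L ratio = 10^(0.4 |ΔM|) = 10^0.339 = 2.182

Star 2 is more luminous, by a factor of 2.18.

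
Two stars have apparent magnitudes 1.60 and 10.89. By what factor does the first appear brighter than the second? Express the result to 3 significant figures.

Magnitude difference = -9.29
Flux ratio = 10^(−0.4 Δm) = 10^(−0.4 × -9.29) = 10^3.716 = 5200

5200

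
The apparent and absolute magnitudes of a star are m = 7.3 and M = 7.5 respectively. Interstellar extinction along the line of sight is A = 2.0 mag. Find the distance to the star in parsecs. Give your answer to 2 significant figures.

m − M = 5 log₁₀(d/10 pc) + A  ⇒  7.3 − (7.5) − 2.0 = 5 log₁₀(d/10)
-2.200 = 5 log₁₀(d/10)
log₁₀ d = (m − M − A)/5 + 1 = 0.5600
d = 10^0.5600 = 3.631 pc

d ≈ 3.6 pc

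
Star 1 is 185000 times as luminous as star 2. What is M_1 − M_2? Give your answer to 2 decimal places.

M_1 − M_2 ≈ -13.17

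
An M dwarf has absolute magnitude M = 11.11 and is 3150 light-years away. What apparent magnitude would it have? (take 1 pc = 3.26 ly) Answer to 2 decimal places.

m ≈ 21.04

d = 3150 ly / 3.26 = 966.3 pc
m = M + 5 log₁₀ d − 5 = 11.11 + 5·2.9851 − 5 = 21.035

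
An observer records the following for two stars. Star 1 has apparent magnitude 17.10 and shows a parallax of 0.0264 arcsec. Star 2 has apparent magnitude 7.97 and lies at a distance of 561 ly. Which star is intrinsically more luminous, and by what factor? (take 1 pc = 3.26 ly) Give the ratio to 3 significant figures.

Star 2 is more luminous, by a factor of 92600.

Star 1: d = 1/p = 1/0.0264″ = 37.88 pc
Star 1: M = m − 5 log₁₀ d + 5 = 17.10 − 5·1.5784 + 5 = 14.208
Star 2: d = 561 ly / 3.26 = 172.1 pc
Star 2: M = m − 5 log₁₀ d + 5 = 7.97 − 5·2.2357 + 5 = 1.791
ΔM = M_1 − M_2 = 14.208 − (1.791) = 12.417; smaller M is more luminous → Star 2.
L ratio = 10^(0.4 |ΔM|) = 10^4.967 = 92620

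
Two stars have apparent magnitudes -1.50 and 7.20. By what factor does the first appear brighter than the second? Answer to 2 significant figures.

Magnitude difference = -8.70
Flux ratio = 10^(−0.4 Δm) = 10^(−0.4 × -8.70) = 10^3.480 = 3020

3000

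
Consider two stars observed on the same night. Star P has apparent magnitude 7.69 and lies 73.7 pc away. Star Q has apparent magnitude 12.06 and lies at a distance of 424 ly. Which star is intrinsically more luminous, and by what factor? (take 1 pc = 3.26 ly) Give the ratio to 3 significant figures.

Star P: M = m − 5 log₁₀ d + 5 = 7.69 − 5·1.8675 + 5 = 3.353
Star Q: d = 424 ly / 3.26 = 130.1 pc
Star Q: M = m − 5 log₁₀ d + 5 = 12.06 − 5·2.1141 + 5 = 6.489
ΔM = M_P − M_Q = 3.353 − (6.489) = -3.137; smaller M is more luminous → Star P.
L ratio = 10^(0.4 |ΔM|) = 10^1.255 = 17.97

Star P is more luminous, by a factor of 18.0.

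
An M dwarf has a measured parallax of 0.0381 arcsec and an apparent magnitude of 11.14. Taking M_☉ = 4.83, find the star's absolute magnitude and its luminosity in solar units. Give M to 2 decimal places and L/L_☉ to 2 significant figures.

M ≈ 9.04; L/L_☉ ≈ 0.021

d = 1/p = 1/0.0381″ = 26.25 pc
M = m − 5 log₁₀ d + 5 = 11.14 − 5·1.4191 + 5 = 9.045
M − M_☉ = 9.045 − 4.83 = 4.215
L/L_☉ = 10^(−0.4 × 4.215) = 0.02061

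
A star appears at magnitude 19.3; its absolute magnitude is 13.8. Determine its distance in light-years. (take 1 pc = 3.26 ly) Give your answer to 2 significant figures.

d ≈ 410 ly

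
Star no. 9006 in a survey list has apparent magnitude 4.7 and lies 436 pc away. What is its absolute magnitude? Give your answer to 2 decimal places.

5 log₁₀(d/10 pc) = 5 log₁₀(436.0) − 5 = 8.197
M = m − 5 log₁₀(d/10) = 4.7 − 8.197 = -3.497

M ≈ -3.50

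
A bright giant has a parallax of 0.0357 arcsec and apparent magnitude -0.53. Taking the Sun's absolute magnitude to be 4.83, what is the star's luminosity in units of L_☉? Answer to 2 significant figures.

L/L_☉ ≈ 1100

d = 1/p = 1/0.0357″ = 28.01 pc
M = m − 5 log₁₀ d + 5 = -0.53 − 5·1.4473 + 5 = -2.767
M − M_☉ = -2.767 − 4.83 = -7.597
L/L_☉ = 10^(−0.4 × -7.597) = 1093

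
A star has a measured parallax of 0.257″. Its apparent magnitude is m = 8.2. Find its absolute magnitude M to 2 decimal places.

M ≈ 10.25

d = 1/p = 1/0.257″ = 3.891 pc
5 log₁₀(d/10 pc) = 5 log₁₀(3.891) − 5 = -2.050
M = m − 5 log₁₀(d/10) = 8.2 + 2.050 = 10.250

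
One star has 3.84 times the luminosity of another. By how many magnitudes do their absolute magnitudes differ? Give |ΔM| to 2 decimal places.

|ΔM| ≈ 1.46

Pogson: ΔM = −2.5 log₁₀(ratio) = −2.5 log₁₀(3.84) = −2.5 × 0.5843 = -1.461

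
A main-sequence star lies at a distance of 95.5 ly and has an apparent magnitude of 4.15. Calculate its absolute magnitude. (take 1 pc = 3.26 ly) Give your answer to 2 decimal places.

d = 95.5 ly / 3.26 = 29.29 pc
5 log₁₀(d/10 pc) = 5 log₁₀(29.29) − 5 = 2.334
M = m − 5 log₁₀(d/10) = 4.15 − 2.334 = 1.816

M ≈ 1.82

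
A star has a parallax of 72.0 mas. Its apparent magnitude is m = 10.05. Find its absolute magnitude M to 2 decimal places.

M ≈ 9.34

p = 72.0 mas = 0.0720″ → d = 1/p = 13.89 pc
5 log₁₀(d/10 pc) = 5 log₁₀(13.89) − 5 = 0.713
M = m − 5 log₁₀(d/10) = 10.05 − 0.713 = 9.337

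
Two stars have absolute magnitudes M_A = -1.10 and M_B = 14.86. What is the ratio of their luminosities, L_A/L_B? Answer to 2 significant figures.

ΔM = M_A − M_B = -15.96
L_A/L_B = 10^(−0.4 ΔM) = 10^6.384 = 2.421×10^6

L_A/L_B ≈ 2.4×10^6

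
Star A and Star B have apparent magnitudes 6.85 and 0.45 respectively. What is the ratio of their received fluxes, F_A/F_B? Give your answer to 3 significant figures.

Magnitude difference = 6.40
Flux ratio = 10^(−0.4 Δm) = 10^(−0.4 × 6.40) = 10^-2.560 = 2.754×10^-3

F_A/F_B ≈ 2.75×10^-3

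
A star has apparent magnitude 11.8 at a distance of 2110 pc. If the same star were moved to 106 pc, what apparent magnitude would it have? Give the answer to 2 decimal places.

Flux ∝ 1/d², so Δm = 5 log₁₀(d₂/d₁) = 5 log₁₀(106/2110) = -6.495
m₂ = m₁ + Δm = 11.8 + (-6.495) = 5.305

m ≈ 5.31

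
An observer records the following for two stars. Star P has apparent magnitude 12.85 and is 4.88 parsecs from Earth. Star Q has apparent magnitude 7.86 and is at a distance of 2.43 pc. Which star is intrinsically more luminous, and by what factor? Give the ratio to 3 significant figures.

Star Q is more luminous, by a factor of 24.6.

Star P: M = m − 5 log₁₀ d + 5 = 12.85 − 5·0.6884 + 5 = 14.408
Star Q: M = m − 5 log₁₀ d + 5 = 7.86 − 5·0.3856 + 5 = 10.932
ΔM = M_P − M_Q = 14.408 − (10.932) = 3.476; smaller M is more luminous → Star Q.
L ratio = 10^(0.4 |ΔM|) = 10^1.390 = 24.57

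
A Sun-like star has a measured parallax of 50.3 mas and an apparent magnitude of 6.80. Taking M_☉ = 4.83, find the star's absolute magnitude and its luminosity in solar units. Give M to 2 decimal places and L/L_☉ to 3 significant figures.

M ≈ 5.31; L/L_☉ ≈ 0.644

d = 1/p = 1000/50.3 mas = 19.88 pc
M = m − 5 log₁₀ d + 5 = 6.80 − 5·1.2984 + 5 = 5.308
M − M_☉ = 5.308 − 4.83 = 0.478
L/L_☉ = 10^(−0.4 × 0.478) = 0.6440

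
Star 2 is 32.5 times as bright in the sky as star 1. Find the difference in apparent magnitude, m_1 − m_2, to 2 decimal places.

m_1 − m_2 ≈ 3.78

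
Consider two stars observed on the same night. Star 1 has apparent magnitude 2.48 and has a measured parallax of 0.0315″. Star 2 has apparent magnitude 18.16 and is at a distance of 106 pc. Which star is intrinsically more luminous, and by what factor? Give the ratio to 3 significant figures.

Star 1: d = 1/p = 1/0.0315″ = 31.75 pc
Star 1: M = m − 5 log₁₀ d + 5 = 2.48 − 5·1.5017 + 5 = -0.028
Star 2: M = m − 5 log₁₀ d + 5 = 18.16 − 5·2.0253 + 5 = 13.033
ΔM = M_1 − M_2 = -0.028 − (13.033) = -13.062; smaller M is more luminous → Star 1.
L ratio = 10^(0.4 |ΔM|) = 10^5.225 = 167800

Star 1 is more luminous, by a factor of 168000.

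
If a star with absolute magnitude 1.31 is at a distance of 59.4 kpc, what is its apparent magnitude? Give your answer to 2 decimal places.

d = 59.4 kpc = 59400 pc
m = M + 5 log₁₀ d − 5 = 1.31 + 5·4.7738 − 5 = 20.179

m ≈ 20.18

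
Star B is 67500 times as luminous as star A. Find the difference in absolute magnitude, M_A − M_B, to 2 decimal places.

Pogson: ΔM = −2.5 log₁₀(ratio) = −2.5 log₁₀(67500) = −2.5 × 4.8293 = -12.073
Star B is brighter so has the smaller magnitude: M_A − M_B is positive.

M_A − M_B ≈ 12.07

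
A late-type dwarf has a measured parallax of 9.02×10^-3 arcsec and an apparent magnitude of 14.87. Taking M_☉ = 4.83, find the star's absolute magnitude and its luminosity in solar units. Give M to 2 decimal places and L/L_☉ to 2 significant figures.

M ≈ 9.65; L/L_☉ ≈ 0.012

d = 1/p = 1/9.02×10^-3″ = 110.9 pc
M = m − 5 log₁₀ d + 5 = 14.87 − 5·2.0448 + 5 = 9.646
M − M_☉ = 9.646 − 4.83 = 4.816
L/L_☉ = 10^(−0.4 × 4.816) = 0.01185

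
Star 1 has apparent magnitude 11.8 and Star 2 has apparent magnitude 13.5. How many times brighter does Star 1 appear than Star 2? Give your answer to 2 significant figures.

Δm = 11.8 − (13.5) = -1.7
Flux ratio = 10^(−0.4 Δm) = 10^(−0.4 × -1.7) = 10^0.680 = 4.786

4.8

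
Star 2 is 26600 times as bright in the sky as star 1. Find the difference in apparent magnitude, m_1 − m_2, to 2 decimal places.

Pogson: Δm = −2.5 log₁₀(ratio) = −2.5 log₁₀(26600) = −2.5 × 4.4249 = -11.062
Star 2 is brighter so has the smaller magnitude: m_1 − m_2 is positive.

m_1 − m_2 ≈ 11.06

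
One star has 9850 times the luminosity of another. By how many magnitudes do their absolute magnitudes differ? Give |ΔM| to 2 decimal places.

|ΔM| ≈ 9.98

Pogson: ΔM = −2.5 log₁₀(ratio) = −2.5 log₁₀(9850) = −2.5 × 3.9934 = -9.984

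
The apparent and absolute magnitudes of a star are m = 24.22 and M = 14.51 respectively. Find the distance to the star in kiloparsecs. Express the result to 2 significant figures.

μ = m − M = 9.710
m − M = 5 log₁₀ d − 5
log₁₀ d = (m − M)/5 + 1 = 2.9420
d = 10^2.9420 = 875.0 pc
= 0.8750 kpc

d ≈ 0.87 kpc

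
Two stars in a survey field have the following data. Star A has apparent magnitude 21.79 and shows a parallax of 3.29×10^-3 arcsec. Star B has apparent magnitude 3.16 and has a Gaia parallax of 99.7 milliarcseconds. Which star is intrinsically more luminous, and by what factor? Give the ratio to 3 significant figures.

Star B is more luminous, by a factor of 30800.

Star A: d = 1/p = 1/3.29×10^-3″ = 304.0 pc
Star A: M = m − 5 log₁₀ d + 5 = 21.79 − 5·2.4828 + 5 = 14.376
Star B: p = 99.7 mas = 0.0997″ → d = 1/p = 10.03 pc
Star B: M = m − 5 log₁₀ d + 5 = 3.16 − 5·1.0013 + 5 = 3.153
ΔM = M_A − M_B = 14.376 − (3.153) = 11.223; smaller M is more luminous → Star B.
L ratio = 10^(0.4 |ΔM|) = 10^4.489 = 30830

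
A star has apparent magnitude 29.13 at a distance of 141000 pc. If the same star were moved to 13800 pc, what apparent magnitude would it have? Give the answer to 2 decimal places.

Flux ∝ 1/d², so Δm = 5 log₁₀(d₂/d₁) = 5 log₁₀(13800/141000) = -5.047
m₂ = m₁ + Δm = 29.13 + (-5.047) = 24.083

m ≈ 24.08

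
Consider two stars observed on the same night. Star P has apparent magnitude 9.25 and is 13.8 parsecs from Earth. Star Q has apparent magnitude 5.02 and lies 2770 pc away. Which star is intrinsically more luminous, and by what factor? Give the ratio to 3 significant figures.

Star P: M = m − 5 log₁₀ d + 5 = 9.25 − 5·1.1399 + 5 = 8.551
Star Q: M = m − 5 log₁₀ d + 5 = 5.02 − 5·3.4425 + 5 = -7.192
ΔM = M_P − M_Q = 8.551 − (-7.192) = 15.743; smaller M is more luminous → Star Q.
L ratio = 10^(0.4 |ΔM|) = 10^6.297 = 1.982×10^6

Star Q is more luminous, by a factor of 1.98×10^6.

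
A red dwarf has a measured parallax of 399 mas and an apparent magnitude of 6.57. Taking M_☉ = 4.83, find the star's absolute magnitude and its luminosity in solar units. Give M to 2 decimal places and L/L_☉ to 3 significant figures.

M ≈ 9.57; L/L_☉ ≈ 0.0126

d = 1/p = 1000/399 mas = 2.506 pc
M = m − 5 log₁₀ d + 5 = 6.57 − 5·0.3990 + 5 = 9.575
M − M_☉ = 9.575 − 4.83 = 4.745
L/L_☉ = 10^(−0.4 × 4.745) = 0.01265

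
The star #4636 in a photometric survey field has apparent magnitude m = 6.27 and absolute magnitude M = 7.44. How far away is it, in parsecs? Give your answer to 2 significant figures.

d ≈ 5.8 pc

Distance modulus: m − M = 6.27 − (7.44) = -1.170
m − M = 5 log₁₀ d − 5
log₁₀ d = (m − M)/5 + 1 = 0.7660
d = 10^0.7660 = 5.834 pc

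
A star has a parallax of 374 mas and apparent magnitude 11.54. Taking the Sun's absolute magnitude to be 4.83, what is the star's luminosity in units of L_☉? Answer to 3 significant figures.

L/L_☉ ≈ 1.48×10^-4

d = 1/p = 1000/374 mas = 2.674 pc
M = m − 5 log₁₀ d + 5 = 11.54 − 5·0.4271 + 5 = 14.404
M − M_☉ = 14.404 − 4.83 = 9.574
L/L_☉ = 10^(−0.4 × 9.574) = 1.480×10^-4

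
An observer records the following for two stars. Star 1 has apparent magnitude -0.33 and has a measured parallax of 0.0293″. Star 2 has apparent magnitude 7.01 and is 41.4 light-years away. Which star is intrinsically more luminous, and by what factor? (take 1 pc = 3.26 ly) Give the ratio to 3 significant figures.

Star 1 is more luminous, by a factor of 6230.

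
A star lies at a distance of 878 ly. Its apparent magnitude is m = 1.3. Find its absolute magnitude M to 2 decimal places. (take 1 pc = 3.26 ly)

d = 878 ly / 3.26 = 269.3 pc
5 log₁₀(d/10 pc) = 5 log₁₀(269.3) − 5 = 7.151
M = m − 5 log₁₀(d/10) = 1.3 − 7.151 = -5.851

M ≈ -5.85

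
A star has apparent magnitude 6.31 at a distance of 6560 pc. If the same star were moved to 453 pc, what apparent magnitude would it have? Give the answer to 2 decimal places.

m ≈ 0.51

Flux ∝ 1/d², so Δm = 5 log₁₀(d₂/d₁) = 5 log₁₀(453/6560) = -5.804
m₂ = m₁ + Δm = 6.31 + (-5.804) = 0.506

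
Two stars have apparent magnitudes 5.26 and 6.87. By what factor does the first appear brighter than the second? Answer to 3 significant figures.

4.41

Δm = 5.26 − (6.87) = -1.61
Flux ratio = 10^(−0.4 Δm) = 10^(−0.4 × -1.61) = 10^0.644 = 4.406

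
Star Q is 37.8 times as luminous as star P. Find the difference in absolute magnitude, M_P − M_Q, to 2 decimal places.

M_P − M_Q ≈ 3.94

Pogson: ΔM = −2.5 log₁₀(ratio) = −2.5 log₁₀(37.8) = −2.5 × 1.5775 = -3.944
Star Q is brighter so has the smaller magnitude: M_P − M_Q is positive.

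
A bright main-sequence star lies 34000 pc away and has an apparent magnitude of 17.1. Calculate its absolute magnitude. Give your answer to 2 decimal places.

M ≈ -0.56

5 log₁₀(d/10 pc) = 5 log₁₀(34000) − 5 = 17.657
M = m − 5 log₁₀(d/10) = 17.1 − 17.657 = -0.557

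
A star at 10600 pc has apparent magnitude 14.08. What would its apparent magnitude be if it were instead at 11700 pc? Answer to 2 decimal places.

Flux ∝ 1/d², so Δm = 5 log₁₀(d₂/d₁) = 5 log₁₀(11700/10600) = 0.214
m₂ = m₁ + Δm = 14.08 + (0.214) = 14.294

m ≈ 14.29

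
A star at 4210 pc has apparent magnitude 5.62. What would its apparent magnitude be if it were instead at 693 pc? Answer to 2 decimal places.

Flux ∝ 1/d², so Δm = 5 log₁₀(d₂/d₁) = 5 log₁₀(693/4210) = -3.918
m₂ = m₁ + Δm = 5.62 + (-3.918) = 1.702

m ≈ 1.70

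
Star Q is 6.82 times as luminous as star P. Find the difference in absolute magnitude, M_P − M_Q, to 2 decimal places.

M_P − M_Q ≈ 2.08

Pogson: ΔM = −2.5 log₁₀(ratio) = −2.5 log₁₀(6.82) = −2.5 × 0.8338 = -2.084
Star Q is brighter so has the smaller magnitude: M_P − M_Q is positive.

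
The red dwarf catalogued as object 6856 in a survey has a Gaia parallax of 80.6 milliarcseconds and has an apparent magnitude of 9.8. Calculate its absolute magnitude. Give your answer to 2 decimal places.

M ≈ 9.33

p = 80.6 mas = 0.0806″ → d = 1/p = 12.41 pc
5 log₁₀(d/10 pc) = 5 log₁₀(12.41) − 5 = 0.468
M = m − 5 log₁₀(d/10) = 9.8 − 0.468 = 9.332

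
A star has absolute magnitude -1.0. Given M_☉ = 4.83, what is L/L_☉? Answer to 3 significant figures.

M − M_☉ = -1.0 − 4.83 = -5.830
L/L_☉ = 10^(−0.4 (M − M_☉)) = 10^2.332 = 214.8

L/L_☉ ≈ 215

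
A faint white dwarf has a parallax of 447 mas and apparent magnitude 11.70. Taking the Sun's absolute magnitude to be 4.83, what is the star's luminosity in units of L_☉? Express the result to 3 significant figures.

d = 1/p = 1000/447 mas = 2.237 pc
M = m − 5 log₁₀ d + 5 = 11.70 − 5·0.3497 + 5 = 14.952
M − M_☉ = 14.952 − 4.83 = 10.122
L/L_☉ = 10^(−0.4 × 10.122) = 8.941×10^-5

L/L_☉ ≈ 8.94×10^-5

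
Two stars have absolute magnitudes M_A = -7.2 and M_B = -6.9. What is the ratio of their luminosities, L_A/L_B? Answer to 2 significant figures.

ΔM = M_A − M_B = -0.3
L_A/L_B = 10^(−0.4 ΔM) = 10^0.120 = 1.318

L_A/L_B ≈ 1.3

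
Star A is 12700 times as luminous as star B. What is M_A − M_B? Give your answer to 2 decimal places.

Pogson: ΔM = −2.5 log₁₀(ratio) = −2.5 log₁₀(12700) = −2.5 × 4.1038 = -10.260
Star A is brighter, so it has the smaller magnitude: the difference is negative.

M_A − M_B ≈ -10.26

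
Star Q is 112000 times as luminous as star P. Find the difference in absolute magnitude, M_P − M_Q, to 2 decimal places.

M_P − M_Q ≈ 12.62

Pogson: ΔM = −2.5 log₁₀(ratio) = −2.5 log₁₀(112000) = −2.5 × 5.0492 = -12.623
Star Q is brighter so has the smaller magnitude: M_P − M_Q is positive.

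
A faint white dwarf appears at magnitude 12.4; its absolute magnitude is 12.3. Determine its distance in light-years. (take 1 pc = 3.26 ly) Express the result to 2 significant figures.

d ≈ 34 ly

Distance modulus: m − M = 12.4 − (12.3) = 0.100
m − M = 5 log₁₀ d − 5
log₁₀ d = (m − M)/5 + 1 = 1.0200
d = 10^1.0200 = 10.47 pc
= 34.14 ly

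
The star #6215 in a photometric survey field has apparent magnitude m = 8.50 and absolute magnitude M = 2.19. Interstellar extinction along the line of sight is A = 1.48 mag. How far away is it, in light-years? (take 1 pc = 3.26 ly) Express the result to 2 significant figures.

m − M = 5 log₁₀(d/10 pc) + A  ⇒  8.50 − (2.19) − 1.48 = 5 log₁₀(d/10)
4.830 = 5 log₁₀(d/10)
log₁₀ d = (m − M − A)/5 + 1 = 1.9660
d = 10^1.9660 = 92.47 pc
= 301.5 ly

d ≈ 300 ly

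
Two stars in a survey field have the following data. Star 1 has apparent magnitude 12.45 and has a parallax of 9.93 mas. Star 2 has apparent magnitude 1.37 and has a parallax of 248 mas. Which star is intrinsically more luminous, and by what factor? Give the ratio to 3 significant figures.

Star 1: p = 9.93 mas = 9.93×10^-3″ → d = 1/p = 100.7 pc
Star 1: M = m − 5 log₁₀ d + 5 = 12.45 − 5·2.0031 + 5 = 7.435
Star 2: p = 248 mas = 0.248″ → d = 1/p = 4.032 pc
Star 2: M = m − 5 log₁₀ d + 5 = 1.37 − 5·0.6055 + 5 = 3.342
ΔM = M_1 − M_2 = 7.435 − (3.342) = 4.092; smaller M is more luminous → Star 2.
L ratio = 10^(0.4 |ΔM|) = 10^1.637 = 43.35

Star 2 is more luminous, by a factor of 43.4.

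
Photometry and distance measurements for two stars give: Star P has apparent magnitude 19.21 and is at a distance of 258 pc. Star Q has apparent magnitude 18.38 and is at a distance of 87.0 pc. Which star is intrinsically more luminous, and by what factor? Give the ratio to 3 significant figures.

Star P is more luminous, by a factor of 4.09.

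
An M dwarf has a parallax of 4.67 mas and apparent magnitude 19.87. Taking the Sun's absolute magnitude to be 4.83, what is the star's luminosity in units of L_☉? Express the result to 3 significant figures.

d = 1/p = 1000/4.67 mas = 214.1 pc
M = m − 5 log₁₀ d + 5 = 19.87 − 5·2.3307 + 5 = 13.217
M − M_☉ = 13.217 − 4.83 = 8.387
L/L_☉ = 10^(−0.4 × 8.387) = 4.419×10^-4

L/L_☉ ≈ 4.42×10^-4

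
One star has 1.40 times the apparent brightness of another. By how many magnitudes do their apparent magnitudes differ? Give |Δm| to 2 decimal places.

|Δm| ≈ 0.37

Pogson: Δm = −2.5 log₁₀(ratio) = −2.5 log₁₀(1.40) = −2.5 × 0.1461 = -0.365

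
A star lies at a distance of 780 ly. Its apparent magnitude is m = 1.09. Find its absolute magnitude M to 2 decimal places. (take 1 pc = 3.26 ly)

M ≈ -5.80

d = 780 ly / 3.26 = 239.3 pc
5 log₁₀(d/10 pc) = 5 log₁₀(239.3) − 5 = 6.894
M = m − 5 log₁₀(d/10) = 1.09 − 6.894 = -5.804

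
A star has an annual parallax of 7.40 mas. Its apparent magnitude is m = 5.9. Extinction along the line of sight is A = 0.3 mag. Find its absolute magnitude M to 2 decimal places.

M ≈ -0.05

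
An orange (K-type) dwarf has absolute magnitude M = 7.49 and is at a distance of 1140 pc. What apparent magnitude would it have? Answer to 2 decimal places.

m ≈ 17.77

m = M + 5 log₁₀ d − 5 = 7.49 + 5·3.0569 − 5 = 17.775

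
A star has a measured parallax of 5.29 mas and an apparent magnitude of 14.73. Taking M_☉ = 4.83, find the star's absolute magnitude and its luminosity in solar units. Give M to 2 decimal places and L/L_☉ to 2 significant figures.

d = 1/p = 1000/5.29 mas = 189.0 pc
M = m − 5 log₁₀ d + 5 = 14.73 − 5·2.2765 + 5 = 8.347
M − M_☉ = 8.347 − 4.83 = 3.517
L/L_☉ = 10^(−0.4 × 3.517) = 0.03918

M ≈ 8.35; L/L_☉ ≈ 0.039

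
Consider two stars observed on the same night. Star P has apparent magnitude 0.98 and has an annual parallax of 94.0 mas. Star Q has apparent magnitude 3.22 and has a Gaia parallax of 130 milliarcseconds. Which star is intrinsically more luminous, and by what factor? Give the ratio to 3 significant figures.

Star P is more luminous, by a factor of 15.1.

Star P: p = 94.0 mas = 0.0940″ → d = 1/p = 10.64 pc
Star P: M = m − 5 log₁₀ d + 5 = 0.98 − 5·1.0269 + 5 = 0.846
Star Q: p = 130 mas = 0.130″ → d = 1/p = 7.692 pc
Star Q: M = m − 5 log₁₀ d + 5 = 3.22 − 5·0.8861 + 5 = 3.790
ΔM = M_P − M_Q = 0.846 − (3.790) = -2.944; smaller M is more luminous → Star P.
L ratio = 10^(0.4 |ΔM|) = 10^1.178 = 15.05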